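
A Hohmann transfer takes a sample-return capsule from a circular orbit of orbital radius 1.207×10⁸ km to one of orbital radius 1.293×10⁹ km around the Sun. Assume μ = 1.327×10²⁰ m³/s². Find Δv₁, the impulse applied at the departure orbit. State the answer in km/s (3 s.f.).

Δv ≈ 11.7 km/s

r₁ = 1.207×10⁸ km = 1.207×10¹¹ m.
r₂ = 1.293×10⁹ km = 1.293×10¹² m.
Transfer ellipse a_t = (r₁ + r₂)/2 = 7.068×10¹¹ m.
At r₁: circular v_c1 = √(μ/r₁) = 33160 m/s; transfer-perihelion v_p = √[μ(2/r₁ − 1/a_t)] = 44850 m/s.
Δv₁ = v_p − v_c1 = 11690 m/s.
= 11.69 km/s.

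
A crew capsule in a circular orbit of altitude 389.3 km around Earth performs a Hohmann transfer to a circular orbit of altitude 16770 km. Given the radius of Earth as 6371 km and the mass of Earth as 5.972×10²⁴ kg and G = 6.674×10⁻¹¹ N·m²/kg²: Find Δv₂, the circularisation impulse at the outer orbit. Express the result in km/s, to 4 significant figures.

Δv ≈ 1.359 km/s

μ = GM = 6.674×10⁻¹¹ × 5.972×10²⁴ = 3.986×10¹⁴ m³/s².
r₁ = 6371 + 389.3 = 6760.3 km = 6.7603×10⁶ m.
r₂ = 6371 + 16770 = 23141 km = 2.3141×10⁷ m.
Transfer ellipse a_t = (r₁ + r₂)/2 = 1.495×10⁷ m.
At r₁: circular v_c1 = √(μ/r₁) = 7678 m/s; transfer-perigee v_p = √[μ(2/r₁ − 1/a_t)] = 9553 m/s.
At r₂: circular v_c2 = √(μ/r₂) = 4150 m/s; transfer-apogee v_a = √[μ(2/r₂ − 1/a_t)] = 2791 m/s.
Δv₂ = v_c2 − v_a = 1359 m/s.
= 1.359 km/s.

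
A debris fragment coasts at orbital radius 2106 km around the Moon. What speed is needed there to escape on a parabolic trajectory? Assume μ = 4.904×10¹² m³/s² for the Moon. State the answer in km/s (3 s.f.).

r = 2106 km = 2.106×10⁶ m.
Escape speed v_esc = √(2μ/r) = √(2 × 4.904×10¹² / 2.106×10⁶) = √(4.657×10⁶) = 2158 m/s.
= 2.158 km/s.

v_esc ≈ 2.16 km/s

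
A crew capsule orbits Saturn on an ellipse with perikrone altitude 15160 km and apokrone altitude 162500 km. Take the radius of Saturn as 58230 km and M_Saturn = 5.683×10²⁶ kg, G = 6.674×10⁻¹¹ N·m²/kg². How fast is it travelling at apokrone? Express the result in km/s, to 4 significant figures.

v ≈ 9.260 km/s

μ = GM = 6.674×10⁻¹¹ × 5.683×10²⁶ = 3.793×10¹⁶ m³/s².
r_p = 58230 + 15160 = 73390 km = 7.3390×10⁷ m.
r_a = 58230 + 162500 = 220730 km = 2.2073×10⁸ m.
Semi-major axis a = (r_p + r_a)/2 = 1.4706×10⁵ km = 1.471×10⁸ m.
Vis-viva: v² = μ(2/r − 1/a) = 3.793×10¹⁶ × (9.061×10⁻⁹ − 6.800×10⁻⁹) = 8.575×10⁷ m²/s².
v = 9260 m/s = 9.260 km/s.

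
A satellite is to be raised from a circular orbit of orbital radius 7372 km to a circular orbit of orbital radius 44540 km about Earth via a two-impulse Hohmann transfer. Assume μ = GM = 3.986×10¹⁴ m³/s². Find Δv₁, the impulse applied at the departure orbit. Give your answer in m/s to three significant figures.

Δv ≈ 2280 m/s

r₁ = 7372 km = 7.372×10⁶ m.
r₂ = 44540 km = 4.454×10⁷ m.
Transfer ellipse a_t = (r₁ + r₂)/2 = 2.596×10⁷ m.
At r₁: circular v_c1 = √(μ/r₁) = 7353 m/s; transfer-perigee v_p = √[μ(2/r₁ − 1/a_t)] = 9632 m/s.
Δv₁ = v_p − v_c1 = 2279 m/s.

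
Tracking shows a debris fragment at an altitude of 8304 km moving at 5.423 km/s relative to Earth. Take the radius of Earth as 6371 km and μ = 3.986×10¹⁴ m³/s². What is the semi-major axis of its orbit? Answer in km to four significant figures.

a ≈ 16000 km

r = 6371 + 8304 = 14675 km = 1.468×10⁷ m.
Vis-viva rearranged: 1/a = 2/r − v²/μ = 1.363×10⁻⁷ − 7.378×10⁻⁸ = 6.251×10⁻⁸ m⁻¹.
a = 1.600×10⁷ m = 15999 km.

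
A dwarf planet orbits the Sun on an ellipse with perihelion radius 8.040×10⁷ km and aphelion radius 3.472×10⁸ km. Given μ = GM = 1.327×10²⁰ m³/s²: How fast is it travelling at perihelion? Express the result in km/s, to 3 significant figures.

Semi-major axis a = (r_p + r_a)/2 = 2.1380×10⁸ km = 2.138×10¹¹ m.
Vis-viva: v² = μ(2/r − 1/a) = 1.327×10²⁰ × (2.488×10⁻¹¹ − 4.677×10⁻¹²) = 2.680×10⁹ m²/s².
v = 51770 m/s = 51.77 km/s.

v ≈ 51.8 km/s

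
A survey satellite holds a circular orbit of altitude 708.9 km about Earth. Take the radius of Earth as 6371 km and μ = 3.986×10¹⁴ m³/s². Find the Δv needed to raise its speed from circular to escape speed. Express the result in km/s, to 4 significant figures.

Δv ≈ 3.108 km/s

r = 6371 + 708.9 = 7079.9 km = 7.0799×10⁶ m.
Circular speed v_c = √(μ/r) = 7503 m/s.
Escape speed v_esc = √(2μ/r) = √2 × v_c = 10610 m/s.
Δv = v_esc − v_c = 3108 m/s = 3.108 km/s.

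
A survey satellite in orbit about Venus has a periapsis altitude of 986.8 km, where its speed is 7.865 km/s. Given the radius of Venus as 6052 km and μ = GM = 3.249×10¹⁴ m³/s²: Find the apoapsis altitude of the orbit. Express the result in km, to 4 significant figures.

r_p = 6052 + 986.8 = 7038.8 km = 7.039×10⁶ m.
Specific energy ε = v²/2 − μ/r = -1.523×10⁷ J/kg, so a = −μ/(2ε) = 1.067×10⁷ m.
The apsides satisfy r_p + r_a = 2a, so the apoapsis radius is 2a − r_p = 1.430×10⁷ m = 14295 km.
Apoapsis altitude = 14295 − 6052 = 8243.0 km.

apoapsis altitude ≈ 8243 km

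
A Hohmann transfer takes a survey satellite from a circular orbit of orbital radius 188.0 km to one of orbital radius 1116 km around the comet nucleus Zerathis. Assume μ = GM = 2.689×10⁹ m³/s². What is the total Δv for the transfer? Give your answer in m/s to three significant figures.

Δv_total ≈ 59.6 m/s

r₁ = 188.0 km = 1.880×10⁵ m.
r₂ = 1116 km = 1.116×10⁶ m.
Transfer ellipse a_t = (r₁ + r₂)/2 = 6.520×10⁵ m.
At r₁: circular v_c1 = √(μ/r₁) = 119.6 m/s; transfer-periapsis v_p = √[μ(2/r₁ − 1/a_t)] = 156.5 m/s.
Δv₁ = v_p − v_c1 = 36.87 m/s.
At r₂: circular v_c2 = √(μ/r₂) = 49.09 m/s; transfer-apoapsis v_a = √[μ(2/r₂ − 1/a_t)] = 26.36 m/s.
Δv₂ = v_c2 − v_a = 22.73 m/s.
Total Δv = Δv₁ + Δv₂ = 59.60 m/s.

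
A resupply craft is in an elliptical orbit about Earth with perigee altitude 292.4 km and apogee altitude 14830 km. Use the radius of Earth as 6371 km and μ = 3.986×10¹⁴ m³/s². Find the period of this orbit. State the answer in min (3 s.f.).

r_p = 6371 + 292.4 = 6663.4 km = 6.6634×10⁶ m.
r_a = 6371 + 14830 = 21201 km = 2.1201×10⁷ m.
Semi-major axis a = (r_p + r_a)/2 = (6663.4 + 21201)/2 = 13932 km = 1.393×10⁷ m.
By Kepler's third law T = 2π√(a³/μ) = 2π × 2.605×10³ = 1.637×10⁴ s.
= 272.8 min.

T ≈ 273 min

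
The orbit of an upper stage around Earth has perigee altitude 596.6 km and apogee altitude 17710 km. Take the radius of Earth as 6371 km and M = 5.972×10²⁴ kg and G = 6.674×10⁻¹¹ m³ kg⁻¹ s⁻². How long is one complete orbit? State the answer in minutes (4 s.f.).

μ = GM = 6.674×10⁻¹¹ × 5.972×10²⁴ = 3.986×10¹⁴ m³/s².
r_p = 6371 + 596.6 = 6967.6 km = 6.9676×10⁶ m.
r_a = 6371 + 17710 = 24081 km = 2.4081×10⁷ m.
Semi-major axis a = (r_p + r_a)/2 = (6967.6 + 24081)/2 = 15524 km = 1.552×10⁷ m.
By Kepler's third law T = 2π√(a³/μ) = 2π × 3.064×10³ = 1.925×10⁴ s.
= 320.8 minutes.

T ≈ 320.8 minutes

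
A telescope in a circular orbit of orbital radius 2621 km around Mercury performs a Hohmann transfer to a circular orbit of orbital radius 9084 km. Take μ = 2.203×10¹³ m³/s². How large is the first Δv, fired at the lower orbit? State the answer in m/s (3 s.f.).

Δv ≈ 713 m/s

r₁ = 2621 km = 2.621×10⁶ m.
r₂ = 9084 km = 9.084×10⁶ m.
Transfer ellipse a_t = (r₁ + r₂)/2 = 5.852×10⁶ m.
At r₁: circular v_c1 = √(μ/r₁) = 2899 m/s; transfer-periherm v_p = √[μ(2/r₁ − 1/a_t)] = 3612 m/s.
Δv₁ = v_p − v_c1 = 712.8 m/s.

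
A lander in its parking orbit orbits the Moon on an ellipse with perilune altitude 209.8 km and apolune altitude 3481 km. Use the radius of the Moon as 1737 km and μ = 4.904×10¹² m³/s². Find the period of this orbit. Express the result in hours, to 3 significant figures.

T ≈ 5.34 hours

r_p = 1737 + 209.8 = 1946.8 km = 1.9468×10⁶ m.
r_a = 1737 + 3481 = 5218.0 km = 5.2180×10⁶ m.
Semi-major axis a = (r_p + r_a)/2 = (1946.8 + 5218.0)/2 = 3582.4 km = 3.582×10⁶ m.
By Kepler's third law T = 2π√(a³/μ) = 2π × 3.062×10³ = 1.924×10⁴ s.
= 5.344 hours.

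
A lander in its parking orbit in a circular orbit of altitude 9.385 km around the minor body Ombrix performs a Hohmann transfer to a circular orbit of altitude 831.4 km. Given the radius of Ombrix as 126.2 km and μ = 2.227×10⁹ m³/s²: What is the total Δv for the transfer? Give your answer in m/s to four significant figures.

Δv_total ≈ 65.68 m/s

r₁ = 126.2 + 9.385 = 135.59 km = 1.3558×10⁵ m.
r₂ = 126.2 + 831.4 = 957.60 km = 9.5760×10⁵ m.
Transfer ellipse a_t = (r₁ + r₂)/2 = 5.466×10⁵ m.
At r₁: circular v_c1 = √(μ/r₁) = 128.2 m/s; transfer-periapsis v_p = √[μ(2/r₁ − 1/a_t)] = 169.6 m/s.
Δv₁ = v_p − v_c1 = 41.47 m/s.
At r₂: circular v_c2 = √(μ/r₂) = 48.22 m/s; transfer-apoapsis v_a = √[μ(2/r₂ − 1/a_t)] = 24.02 m/s.
Δv₂ = v_c2 − v_a = 24.21 m/s.
Total Δv = Δv₁ + Δv₂ = 65.68 m/s.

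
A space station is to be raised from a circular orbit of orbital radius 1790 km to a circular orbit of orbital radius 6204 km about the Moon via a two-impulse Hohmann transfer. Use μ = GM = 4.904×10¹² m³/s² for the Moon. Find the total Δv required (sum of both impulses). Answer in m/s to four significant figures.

r₁ = 1790 km = 1.790×10⁶ m.
r₂ = 6204 km = 6.204×10⁶ m.
Transfer ellipse a_t = (r₁ + r₂)/2 = 3.997×10⁶ m.
At r₁: circular v_c1 = √(μ/r₁) = 1655 m/s; transfer-perilune v_p = √[μ(2/r₁ − 1/a_t)] = 2062 m/s.
Δv₁ = v_p − v_c1 = 406.9 m/s.
At r₂: circular v_c2 = √(μ/r₂) = 889.1 m/s; transfer-apolune v_a = √[μ(2/r₂ − 1/a_t)] = 595.0 m/s.
Δv₂ = v_c2 − v_a = 294.1 m/s.
Total Δv = Δv₁ + Δv₂ = 701.0 m/s.

Δv_total ≈ 701.0 m/s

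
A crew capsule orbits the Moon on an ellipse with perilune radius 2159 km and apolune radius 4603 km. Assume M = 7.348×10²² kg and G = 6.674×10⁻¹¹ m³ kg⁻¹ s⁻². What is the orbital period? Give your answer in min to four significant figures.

T ≈ 294.0 min

μ = GM = 6.674×10⁻¹¹ × 7.348×10²² = 4.904×10¹² m³/s².
Semi-major axis a = (r_p + r_a)/2 = (2159.0 + 4603.0)/2 = 3381.0 km = 3.381×10⁶ m.
By Kepler's third law T = 2π√(a³/μ) = 2π × 2.807×10³ = 1.764×10⁴ s.
= 294.0 min.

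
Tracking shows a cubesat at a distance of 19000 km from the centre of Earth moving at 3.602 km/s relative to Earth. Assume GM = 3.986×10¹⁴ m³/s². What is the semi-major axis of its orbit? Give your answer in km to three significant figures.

a ≈ 13800 km

r = 1.900×10⁷ m.
Vis-viva rearranged: 1/a = 2/r − v²/μ = 1.053×10⁻⁷ − 3.255×10⁻⁸ = 7.271×10⁻⁸ m⁻¹.
a = 1.375×10⁷ m = 13753 km.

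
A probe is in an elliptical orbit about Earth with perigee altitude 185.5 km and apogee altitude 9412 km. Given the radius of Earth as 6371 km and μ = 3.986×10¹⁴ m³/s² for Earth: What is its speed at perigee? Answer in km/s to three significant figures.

r_p = 6371 + 185.5 = 6556.5 km = 6.5565×10⁶ m.
r_a = 6371 + 9412 = 15783 km = 1.5783×10⁷ m.
Semi-major axis a = (r_p + r_a)/2 = 11170 km = 1.117×10⁷ m.
Vis-viva: v² = μ(2/r − 1/a) = 3.986×10¹⁴ × (3.050×10⁻⁷ − 8.953×10⁻⁸) = 8.590×10⁷ m²/s².
v = 9268 m/s = 9.268 km/s.

v ≈ 9.27 km/s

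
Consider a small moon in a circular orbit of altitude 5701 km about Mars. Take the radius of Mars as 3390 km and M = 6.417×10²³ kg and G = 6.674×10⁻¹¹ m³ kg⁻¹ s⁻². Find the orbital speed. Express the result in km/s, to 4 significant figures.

μ = GM = 6.674×10⁻¹¹ × 6.417×10²³ = 4.283×10¹³ m³/s².
r = 3390 + 5701 = 9091.0 km = 9.0910×10⁶ m.
For a circular orbit v = √(μ/r) = √(4.283×10¹³ / 9.091×10⁶) = √(4.711×10⁶) = 2170 m/s.
That is 2.170 km/s.

v ≈ 2.170 km/s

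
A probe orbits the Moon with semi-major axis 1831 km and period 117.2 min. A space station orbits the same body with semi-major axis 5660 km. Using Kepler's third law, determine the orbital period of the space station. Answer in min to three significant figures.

Kepler's third law: T² ∝ a³, so T₂ = T₁ (a₂/a₁)^(3/2).
a₂/a₁ = 3.091, (a₂/a₁)^(3/2) = 5.435.
T₂ = 117.2 × 5.435 = 637.0 min.

T₂ ≈ 637 min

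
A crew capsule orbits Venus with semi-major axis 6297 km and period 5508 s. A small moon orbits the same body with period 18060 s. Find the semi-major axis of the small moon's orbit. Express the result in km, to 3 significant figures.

Kepler's third law: a³ ∝ T², so a₂ = a₁ (T₂/T₁)^(2/3).
T₂/T₁ = 3.279, (T₂/T₁)^(2/3) = 2.207.
a₂ = 6297 × 2.207 = 13900 km.

a₂ ≈ 13900 km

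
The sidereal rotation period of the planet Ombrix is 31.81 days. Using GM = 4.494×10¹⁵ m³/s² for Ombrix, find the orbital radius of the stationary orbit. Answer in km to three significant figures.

T = 31.81 days = 2.748×10⁶ s.
A synchronous orbit has period T, so by Kepler's third law a = (μT²/4π²)^(1/3).
μT²/4π² = 4.494×10¹⁵ × (2.748×10⁶)² / 39.48 = 8.599×10²⁶ m³.
a = 9.509×10⁸ m = 9.5092×10⁵ km.

r_sync ≈ 9.51×10⁵ km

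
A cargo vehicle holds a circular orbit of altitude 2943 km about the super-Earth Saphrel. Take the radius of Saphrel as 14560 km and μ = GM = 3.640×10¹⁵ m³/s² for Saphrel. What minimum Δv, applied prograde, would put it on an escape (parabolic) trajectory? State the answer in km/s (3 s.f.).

Δv ≈ 5.97 km/s

r = 14560 + 2943 = 17503 km = 1.7503×10⁷ m.
Circular speed v_c = √(μ/r) = 14420 m/s.
Escape speed v_esc = √(2μ/r) = √2 × v_c = 20390 m/s.
Δv = v_esc − v_c = 5973 m/s = 5.973 km/s.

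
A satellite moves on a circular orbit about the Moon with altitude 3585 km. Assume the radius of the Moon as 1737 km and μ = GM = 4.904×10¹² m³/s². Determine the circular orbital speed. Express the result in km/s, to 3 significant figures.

v ≈ 0.96 km/s

r = 1737 + 3585 = 5322.0 km = 5.3220×10⁶ m.
For a circular orbit v = √(μ/r) = √(4.904×10¹² / 5.322×10⁶) = √(9.215×10⁵) = 959.9 m/s.
That is 0.9599 km/s.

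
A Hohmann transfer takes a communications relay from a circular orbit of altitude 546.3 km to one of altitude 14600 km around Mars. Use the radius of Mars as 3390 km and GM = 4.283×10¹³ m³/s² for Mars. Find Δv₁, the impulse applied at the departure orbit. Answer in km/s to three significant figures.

r₁ = 3390 + 546.3 = 3936.3 km = 3.9363×10⁶ m.
r₂ = 3390 + 14600 = 17990 km = 1.7990×10⁷ m.
Transfer ellipse a_t = (r₁ + r₂)/2 = 1.096×10⁷ m.
At r₁: circular v_c1 = √(μ/r₁) = 3299 m/s; transfer-periapsis v_p = √[μ(2/r₁ − 1/a_t)] = 4225 m/s.
Δv₁ = v_p − v_c1 = 926.9 m/s.
= 0.9269 km/s.

Δv ≈ 0.927 km/s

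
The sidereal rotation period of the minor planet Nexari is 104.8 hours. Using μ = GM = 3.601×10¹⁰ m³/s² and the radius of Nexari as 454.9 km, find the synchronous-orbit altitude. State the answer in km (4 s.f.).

T = 104.8 hours = 3.773×10⁵ s.
A synchronous orbit has period T, so by Kepler's third law a = (μT²/4π²)^(1/3).
μT²/4π² = 3.601×10¹⁰ × (3.773×10⁵)² / 39.48 = 1.298×10²⁰ m³.
a = 5.064×10⁶ m = 5063.6 km.
Altitude h = a − R = 5063.6 − 454.9 = 4608.7 km.

h_sync ≈ 4609 km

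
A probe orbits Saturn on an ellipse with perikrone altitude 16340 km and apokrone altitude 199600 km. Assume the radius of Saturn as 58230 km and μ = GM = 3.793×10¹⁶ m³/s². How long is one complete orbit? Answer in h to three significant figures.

T ≈ 19.2 h

r_p = 58230 + 16340 = 74570 km = 7.4570×10⁷ m.
r_a = 58230 + 199600 = 257830 km = 2.5783×10⁸ m.
Semi-major axis a = (r_p + r_a)/2 = (74570 + 2.5783×10⁵)/2 = 1.6620×10⁵ km = 1.662×10⁸ m.
By Kepler's third law T = 2π√(a³/μ) = 2π × 1.100×10⁴ = 6.912×10⁴ s.
= 19.20 h.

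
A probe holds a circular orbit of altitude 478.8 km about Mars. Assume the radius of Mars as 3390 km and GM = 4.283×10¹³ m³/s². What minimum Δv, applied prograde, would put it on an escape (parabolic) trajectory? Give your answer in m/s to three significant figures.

r = 3390 + 478.8 = 3868.8 km = 3.8688×10⁶ m.
Circular speed v_c = √(μ/r) = 3327 m/s.
Escape speed v_esc = √(2μ/r) = √2 × v_c = 4705 m/s.
Δv = v_esc − v_c = 1378 m/s.

Δv ≈ 1380 m/s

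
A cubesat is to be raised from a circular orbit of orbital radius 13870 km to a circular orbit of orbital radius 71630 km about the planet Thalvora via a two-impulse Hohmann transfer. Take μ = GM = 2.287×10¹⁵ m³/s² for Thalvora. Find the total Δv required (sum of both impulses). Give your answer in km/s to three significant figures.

Δv_total ≈ 6.21 km/s

r₁ = 13870 km = 1.387×10⁷ m.
r₂ = 71630 km = 7.163×10⁷ m.
Transfer ellipse a_t = (r₁ + r₂)/2 = 4.275×10⁷ m.
At r₁: circular v_c1 = √(μ/r₁) = 12840 m/s; transfer-periapsis v_p = √[μ(2/r₁ − 1/a_t)] = 16620 m/s.
Δv₁ = v_p − v_c1 = 3781 m/s.
At r₂: circular v_c2 = √(μ/r₂) = 5650 m/s; transfer-apoapsis v_a = √[μ(2/r₂ − 1/a_t)] = 3219 m/s.
Δv₂ = v_c2 − v_a = 2432 m/s.
Total Δv = Δv₁ + Δv₂ = 6213 m/s = 6.213 km/s.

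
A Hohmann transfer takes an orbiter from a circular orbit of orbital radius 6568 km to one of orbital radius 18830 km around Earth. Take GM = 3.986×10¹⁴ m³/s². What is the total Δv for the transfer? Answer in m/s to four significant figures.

Δv_total ≈ 2988 m/s

r₁ = 6568 km = 6.568×10⁶ m.
r₂ = 18830 km = 1.883×10⁷ m.
Transfer ellipse a_t = (r₁ + r₂)/2 = 1.270×10⁷ m.
At r₁: circular v_c1 = √(μ/r₁) = 7790 m/s; transfer-perigee v_p = √[μ(2/r₁ − 1/a_t)] = 9486 m/s.
Δv₁ = v_p − v_c1 = 1696 m/s.
At r₂: circular v_c2 = √(μ/r₂) = 4601 m/s; transfer-apogee v_a = √[μ(2/r₂ − 1/a_t)] = 3309 m/s.
Δv₂ = v_c2 − v_a = 1292 m/s.
Total Δv = Δv₁ + Δv₂ = 2988 m/s.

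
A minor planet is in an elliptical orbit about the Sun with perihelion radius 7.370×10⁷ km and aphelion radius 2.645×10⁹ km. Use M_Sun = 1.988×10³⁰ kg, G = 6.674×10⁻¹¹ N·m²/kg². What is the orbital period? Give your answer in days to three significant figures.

T ≈ 10000 days

μ = GM = 6.674×10⁻¹¹ × 1.988×10³⁰ = 1.327×10²⁰ m³/s².
Semi-major axis a = (r_p + r_a)/2 = (7.3700×10⁷ + 2.6450×10⁹)/2 = 1.3594×10⁹ km = 1.359×10¹² m.
By Kepler's third law T = 2π√(a³/μ) = 2π × 1.376×10⁸ = 8.645×10⁸ s.
= 10010 days.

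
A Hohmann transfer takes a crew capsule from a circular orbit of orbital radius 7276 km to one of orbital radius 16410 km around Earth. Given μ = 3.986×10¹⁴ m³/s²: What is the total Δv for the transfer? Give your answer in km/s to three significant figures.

r₁ = 7276 km = 7.276×10⁶ m.
r₂ = 16410 km = 1.641×10⁷ m.
Transfer ellipse a_t = (r₁ + r₂)/2 = 1.184×10⁷ m.
At r₁: circular v_c1 = √(μ/r₁) = 7402 m/s; transfer-perigee v_p = √[μ(2/r₁ − 1/a_t)] = 8713 m/s.
Δv₁ = v_p − v_c1 = 1311 m/s.
At r₂: circular v_c2 = √(μ/r₂) = 4928 m/s; transfer-apogee v_a = √[μ(2/r₂ − 1/a_t)] = 3863 m/s.
Δv₂ = v_c2 − v_a = 1065 m/s.
Total Δv = Δv₁ + Δv₂ = 2376 m/s = 2.376 km/s.

Δv_total ≈ 2.38 km/s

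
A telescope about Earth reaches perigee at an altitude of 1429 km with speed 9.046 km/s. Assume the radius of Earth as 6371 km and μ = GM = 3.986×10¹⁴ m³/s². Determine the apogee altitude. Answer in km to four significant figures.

r_p = 6371 + 1429 = 7800.0 km = 7.800×10⁶ m.
Specific energy ε = v²/2 − μ/r = -1.019×10⁷ J/kg, so a = −μ/(2ε) = 1.956×10⁷ m.
The apsides satisfy r_p + r_a = 2a, so the apogee radius is 2a − r_p = 3.133×10⁷ m = 31326 km.
Apogee altitude = 31326 − 6371 = 24955 km.

apogee altitude ≈ 24960 km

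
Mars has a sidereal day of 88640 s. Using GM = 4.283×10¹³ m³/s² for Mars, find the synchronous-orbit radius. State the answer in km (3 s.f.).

A synchronous orbit has period T, so by Kepler's third law a = (μT²/4π²)^(1/3).
μT²/4π² = 4.283×10¹³ × (8.864×10⁴)² / 39.48 = 8.524×10²¹ m³.
a = 2.043×10⁷ m = 20428 km.

r_sync ≈ 20400 km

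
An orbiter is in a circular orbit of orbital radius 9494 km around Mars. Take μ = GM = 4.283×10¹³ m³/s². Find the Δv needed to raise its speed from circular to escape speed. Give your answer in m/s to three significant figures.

Δv ≈ 880 m/s

r = 9494 km = 9.494×10⁶ m.
Circular speed v_c = √(μ/r) = 2124 m/s.
Escape speed v_esc = √(2μ/r) = √2 × v_c = 3004 m/s.
Δv = v_esc − v_c = 879.8 m/s.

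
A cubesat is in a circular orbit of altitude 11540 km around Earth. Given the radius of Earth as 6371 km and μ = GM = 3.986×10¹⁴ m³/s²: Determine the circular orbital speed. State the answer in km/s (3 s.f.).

v ≈ 4.72 km/s

r = 6371 + 11540 = 17911 km = 1.7911×10⁷ m.
For a circular orbit v = √(μ/r) = √(3.986×10¹⁴ / 1.791×10⁷) = √(2.225×10⁷) = 4717 m/s.
That is 4.717 km/s.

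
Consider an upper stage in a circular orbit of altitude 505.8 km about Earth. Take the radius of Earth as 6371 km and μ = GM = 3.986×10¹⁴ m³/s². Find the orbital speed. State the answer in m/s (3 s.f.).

v ≈ 7610 m/s

r = 6371 + 505.8 = 6876.8 km = 6.8768×10⁶ m.
For a circular orbit v = √(μ/r) = √(3.986×10¹⁴ / 6.877×10⁶) = √(5.796×10⁷) = 7613 m/s.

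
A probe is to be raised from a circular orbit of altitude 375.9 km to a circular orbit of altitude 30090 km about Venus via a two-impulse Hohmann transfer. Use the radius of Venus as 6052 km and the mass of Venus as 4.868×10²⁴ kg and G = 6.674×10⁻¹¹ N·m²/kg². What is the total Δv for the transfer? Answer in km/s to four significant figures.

μ = GM = 6.674×10⁻¹¹ × 4.868×10²⁴ = 3.249×10¹⁴ m³/s².
r₁ = 6052 + 375.9 = 6427.9 km = 6.4279×10⁶ m.
r₂ = 6052 + 30090 = 36142 km = 3.6142×10⁷ m.
Transfer ellipse a_t = (r₁ + r₂)/2 = 2.128×10⁷ m.
At r₁: circular v_c1 = √(μ/r₁) = 7109 m/s; transfer-periapsis v_p = √[μ(2/r₁ − 1/a_t)] = 9264 m/s.
Δv₁ = v_p − v_c1 = 2155 m/s.
At r₂: circular v_c2 = √(μ/r₂) = 2998 m/s; transfer-apoapsis v_a = √[μ(2/r₂ − 1/a_t)] = 1648 m/s.
Δv₂ = v_c2 − v_a = 1351 m/s.
Total Δv = Δv₁ + Δv₂ = 3505 m/s = 3.505 km/s.

Δv_total ≈ 3.505 km/s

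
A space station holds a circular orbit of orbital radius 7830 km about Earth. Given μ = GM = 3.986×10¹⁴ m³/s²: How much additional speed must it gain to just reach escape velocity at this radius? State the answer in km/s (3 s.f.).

Δv ≈ 2.96 km/s

r = 7830 km = 7.830×10⁶ m.
Circular speed v_c = √(μ/r) = 7135 m/s.
Escape speed v_esc = √(2μ/r) = √2 × v_c = 10090 m/s.
Δv = v_esc − v_c = 2955 m/s = 2.955 km/s.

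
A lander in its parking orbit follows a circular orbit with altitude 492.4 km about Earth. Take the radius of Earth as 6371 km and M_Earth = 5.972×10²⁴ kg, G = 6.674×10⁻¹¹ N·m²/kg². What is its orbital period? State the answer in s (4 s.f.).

μ = GM = 6.674×10⁻¹¹ × 5.972×10²⁴ = 3.986×10¹⁴ m³/s².
r = 6371 + 492.4 = 6863.4 km = 6.8634×10⁶ m.
Kepler's third law: T = 2π√(r³/μ) = 2π√((6.863×10⁶)³ / 3.986×10¹⁴).
r³/μ = 8.112×10⁵ s², so T = 2π × 9.006×10² = 5.659×10³ s.

T ≈ 5659 s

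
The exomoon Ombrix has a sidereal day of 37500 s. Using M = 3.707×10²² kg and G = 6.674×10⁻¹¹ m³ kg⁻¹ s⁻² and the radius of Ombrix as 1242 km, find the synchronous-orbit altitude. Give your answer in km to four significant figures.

h_sync ≈ 3208 km

μ = GM = 6.674×10⁻¹¹ × 3.707×10²² = 2.474×10¹² m³/s².
A synchronous orbit has period T, so by Kepler's third law a = (μT²/4π²)^(1/3).
μT²/4π² = 2.474×10¹² × (3.750×10⁴)² / 39.48 = 8.813×10¹⁹ m³.
a = 4.450×10⁶ m = 4450.1 km.
Altitude h = a − R = 4450.1 − 1242 = 3208.1 km.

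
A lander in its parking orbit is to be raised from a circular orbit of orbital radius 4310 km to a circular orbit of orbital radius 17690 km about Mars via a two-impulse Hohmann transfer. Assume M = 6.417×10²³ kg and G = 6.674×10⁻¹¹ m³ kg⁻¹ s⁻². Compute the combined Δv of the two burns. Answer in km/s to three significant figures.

μ = GM = 6.674×10⁻¹¹ × 6.417×10²³ = 4.283×10¹³ m³/s².
r₁ = 4310 km = 4.310×10⁶ m.
r₂ = 17690 km = 1.769×10⁷ m.
Transfer ellipse a_t = (r₁ + r₂)/2 = 1.100×10⁷ m.
At r₁: circular v_c1 = √(μ/r₁) = 3152 m/s; transfer-periapsis v_p = √[μ(2/r₁ − 1/a_t)] = 3997 m/s.
Δv₁ = v_p − v_c1 = 845.2 m/s.
At r₂: circular v_c2 = √(μ/r₂) = 1556 m/s; transfer-apoapsis v_a = √[μ(2/r₂ − 1/a_t)] = 974.0 m/s.
Δv₂ = v_c2 − v_a = 582.0 m/s.
Total Δv = Δv₁ + Δv₂ = 1427 m/s = 1.427 km/s.

Δv_total ≈ 1.43 km/s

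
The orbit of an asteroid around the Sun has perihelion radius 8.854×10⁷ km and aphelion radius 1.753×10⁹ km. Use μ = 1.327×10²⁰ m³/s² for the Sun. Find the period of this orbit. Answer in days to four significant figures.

T ≈ 5578 days

Semi-major axis a = (r_p + r_a)/2 = (8.8540×10⁷ + 1.7530×10⁹)/2 = 9.2077×10⁸ km = 9.208×10¹¹ m.
By Kepler's third law T = 2π√(a³/μ) = 2π × 7.670×10⁷ = 4.819×10⁸ s.
= 5578 days.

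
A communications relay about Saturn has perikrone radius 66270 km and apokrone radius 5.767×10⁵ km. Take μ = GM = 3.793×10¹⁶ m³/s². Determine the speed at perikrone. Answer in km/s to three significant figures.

v ≈ 32.0 km/s

Semi-major axis a = (r_p + r_a)/2 = 3.2148×10⁵ km = 3.215×10⁸ m.
Vis-viva: v² = μ(2/r − 1/a) = 3.793×10¹⁶ × (3.018×10⁻⁸ − 3.111×10⁻⁹) = 1.027×10⁹ m²/s².
v = 32040 m/s = 32.04 km/s.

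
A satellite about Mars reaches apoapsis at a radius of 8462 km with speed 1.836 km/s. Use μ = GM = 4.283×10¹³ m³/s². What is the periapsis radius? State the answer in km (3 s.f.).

periapsis radius ≈ 4220 km

r_a = 8.462×10⁶ m.
Specific energy ε = v²/2 − μ/r = -3.376×10⁶ J/kg, so a = −μ/(2ε) = 6.343×10⁶ m.
The apsides satisfy r_p + r_a = 2a, so the periapsis radius is 2a − r_a = 4.225×10⁶ m = 4224.6 km.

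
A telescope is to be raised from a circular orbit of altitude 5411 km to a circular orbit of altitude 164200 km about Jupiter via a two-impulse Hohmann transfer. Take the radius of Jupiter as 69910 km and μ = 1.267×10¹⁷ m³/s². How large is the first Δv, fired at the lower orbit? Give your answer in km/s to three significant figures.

r₁ = 69910 + 5411 = 75321 km = 7.5321×10⁷ m.
r₂ = 69910 + 164200 = 234110 km = 2.3411×10⁸ m.
Transfer ellipse a_t = (r₁ + r₂)/2 = 1.547×10⁸ m.
At r₁: circular v_c1 = √(μ/r₁) = 41010 m/s; transfer-perijove v_p = √[μ(2/r₁ − 1/a_t)] = 50450 m/s.
Δv₁ = v_p − v_c1 = 9438 m/s.
= 9.438 km/s.

Δv ≈ 9.44 km/s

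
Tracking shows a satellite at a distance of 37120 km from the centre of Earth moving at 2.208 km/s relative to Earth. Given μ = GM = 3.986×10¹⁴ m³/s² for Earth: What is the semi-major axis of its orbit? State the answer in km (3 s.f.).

a ≈ 24000 km

r = 3.712×10⁷ m.
Vis-viva rearranged: 1/a = 2/r − v²/μ = 5.388×10⁻⁸ − 1.223×10⁻⁸ = 4.165×10⁻⁸ m⁻¹.
a = 2.401×10⁷ m = 24011 km.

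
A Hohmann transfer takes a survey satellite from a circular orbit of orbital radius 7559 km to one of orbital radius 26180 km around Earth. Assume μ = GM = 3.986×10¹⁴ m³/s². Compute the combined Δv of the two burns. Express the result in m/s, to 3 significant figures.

Δv_total ≈ 3070 m/s

r₁ = 7559 km = 7.559×10⁶ m.
r₂ = 26180 km = 2.618×10⁷ m.
Transfer ellipse a_t = (r₁ + r₂)/2 = 1.687×10⁷ m.
At r₁: circular v_c1 = √(μ/r₁) = 7262 m/s; transfer-perigee v_p = √[μ(2/r₁ − 1/a_t)] = 9046 m/s.
Δv₁ = v_p − v_c1 = 1785 m/s.
At r₂: circular v_c2 = √(μ/r₂) = 3902 m/s; transfer-apogee v_a = √[μ(2/r₂ − 1/a_t)] = 2612 m/s.
Δv₂ = v_c2 − v_a = 1290 m/s.
Total Δv = Δv₁ + Δv₂ = 3075 m/s.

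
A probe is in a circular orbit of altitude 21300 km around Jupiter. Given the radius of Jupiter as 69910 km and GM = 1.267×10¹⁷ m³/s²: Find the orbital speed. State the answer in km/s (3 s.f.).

r = 69910 + 21300 = 91210 km = 9.1210×10⁷ m.
For a circular orbit v = √(μ/r) = √(1.267×10¹⁷ / 9.121×10⁷) = √(1.389×10⁹) = 37270 m/s.
That is 37.27 km/s.

v ≈ 37.3 km/s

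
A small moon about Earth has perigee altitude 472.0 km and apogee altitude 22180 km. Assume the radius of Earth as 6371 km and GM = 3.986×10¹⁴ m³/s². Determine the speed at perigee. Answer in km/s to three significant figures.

r_p = 6371 + 472.0 = 6843.0 km = 6.8430×10⁶ m.
r_a = 6371 + 22180 = 28551 km = 2.8551×10⁷ m.
Semi-major axis a = (r_p + r_a)/2 = 17697 km = 1.770×10⁷ m.
Vis-viva: v² = μ(2/r − 1/a) = 3.986×10¹⁴ × (2.923×10⁻⁷ − 5.651×10⁻⁸) = 9.398×10⁷ m²/s².
v = 9694 m/s = 9.694 km/s.

v ≈ 9.69 km/s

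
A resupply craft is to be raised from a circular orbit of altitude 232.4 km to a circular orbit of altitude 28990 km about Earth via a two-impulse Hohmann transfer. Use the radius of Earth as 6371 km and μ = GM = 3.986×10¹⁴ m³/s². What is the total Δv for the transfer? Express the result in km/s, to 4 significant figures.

r₁ = 6371 + 232.4 = 6603.4 km = 6.6034×10⁶ m.
r₂ = 6371 + 28990 = 35361 km = 3.5361×10⁷ m.
Transfer ellipse a_t = (r₁ + r₂)/2 = 2.098×10⁷ m.
At r₁: circular v_c1 = √(μ/r₁) = 7769 m/s; transfer-perigee v_p = √[μ(2/r₁ − 1/a_t)] = 10090 m/s.
Δv₁ = v_p − v_c1 = 2317 m/s.
At r₂: circular v_c2 = √(μ/r₂) = 3357 m/s; transfer-apogee v_a = √[μ(2/r₂ − 1/a_t)] = 1883 m/s.
Δv₂ = v_c2 − v_a = 1474 m/s.
Total Δv = Δv₁ + Δv₂ = 3791 m/s = 3.791 km/s.

Δv_total ≈ 3.791 km/s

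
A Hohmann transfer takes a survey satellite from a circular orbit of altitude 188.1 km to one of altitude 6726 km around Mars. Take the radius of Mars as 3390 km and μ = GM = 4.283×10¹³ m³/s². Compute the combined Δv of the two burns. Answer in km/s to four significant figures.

Δv_total ≈ 1.316 km/s

r₁ = 3390 + 188.1 = 3578.1 km = 3.5781×10⁶ m.
r₂ = 3390 + 6726 = 10116 km = 1.0116×10⁷ m.
Transfer ellipse a_t = (r₁ + r₂)/2 = 6.847×10⁶ m.
At r₁: circular v_c1 = √(μ/r₁) = 3460 m/s; transfer-periapsis v_p = √[μ(2/r₁ − 1/a_t)] = 4205 m/s.
Δv₁ = v_p − v_c1 = 745.6 m/s.
At r₂: circular v_c2 = √(μ/r₂) = 2058 m/s; transfer-apoapsis v_a = √[μ(2/r₂ − 1/a_t)] = 1487 m/s.
Δv₂ = v_c2 − v_a = 570.2 m/s.
Total Δv = Δv₁ + Δv₂ = 1316 m/s = 1.316 km/s.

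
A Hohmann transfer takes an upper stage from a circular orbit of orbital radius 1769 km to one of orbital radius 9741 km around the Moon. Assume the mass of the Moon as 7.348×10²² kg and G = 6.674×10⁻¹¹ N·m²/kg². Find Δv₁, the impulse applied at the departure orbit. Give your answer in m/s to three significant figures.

Δv ≈ 501 m/s

μ = GM = 6.674×10⁻¹¹ × 7.348×10²² = 4.904×10¹² m³/s².
r₁ = 1769 km = 1.769×10⁶ m.
r₂ = 9741 km = 9.741×10⁶ m.
Transfer ellipse a_t = (r₁ + r₂)/2 = 5.755×10⁶ m.
At r₁: circular v_c1 = √(μ/r₁) = 1665 m/s; transfer-perilune v_p = √[μ(2/r₁ − 1/a_t)] = 2166 m/s.
Δv₁ = v_p − v_c1 = 501.2 m/s.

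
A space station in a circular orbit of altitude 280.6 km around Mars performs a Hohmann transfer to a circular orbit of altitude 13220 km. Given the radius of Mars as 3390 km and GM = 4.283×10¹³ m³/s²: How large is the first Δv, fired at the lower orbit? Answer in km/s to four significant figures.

r₁ = 3390 + 280.6 = 3670.6 km = 3.6706×10⁶ m.
r₂ = 3390 + 13220 = 16610 km = 1.6610×10⁷ m.
Transfer ellipse a_t = (r₁ + r₂)/2 = 1.014×10⁷ m.
At r₁: circular v_c1 = √(μ/r₁) = 3416 m/s; transfer-periapsis v_p = √[μ(2/r₁ − 1/a_t)] = 4372 m/s.
Δv₁ = v_p − v_c1 = 955.9 m/s.
= 0.9559 km/s.

Δv ≈ 0.9559 km/s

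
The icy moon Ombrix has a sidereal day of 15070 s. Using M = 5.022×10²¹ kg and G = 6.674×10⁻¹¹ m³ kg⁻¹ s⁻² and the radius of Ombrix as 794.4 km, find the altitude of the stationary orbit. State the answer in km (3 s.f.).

h_sync ≈ 450 km

μ = GM = 6.674×10⁻¹¹ × 5.022×10²¹ = 3.352×10¹¹ m³/s².
A synchronous orbit has period T, so by Kepler's third law a = (μT²/4π²)^(1/3).
μT²/4π² = 3.352×10¹¹ × (1.507×10⁴)² / 39.48 = 1.928×10¹⁸ m³.
a = 1.245×10⁶ m = 1244.6 km.
Altitude h = a − R = 1244.6 − 794.4 = 450.24 km.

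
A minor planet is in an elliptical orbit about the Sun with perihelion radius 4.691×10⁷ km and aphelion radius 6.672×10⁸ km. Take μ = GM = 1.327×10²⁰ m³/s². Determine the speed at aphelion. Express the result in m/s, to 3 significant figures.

Semi-major axis a = (r_p + r_a)/2 = 3.5706×10⁸ km = 3.571×10¹¹ m.
Vis-viva: v² = μ(2/r − 1/a) = 1.327×10²⁰ × (2.998×10⁻¹² − 2.801×10⁻¹²) = 2.613×10⁷ m²/s².
v = 5112 m/s.

v ≈ 5110 m/s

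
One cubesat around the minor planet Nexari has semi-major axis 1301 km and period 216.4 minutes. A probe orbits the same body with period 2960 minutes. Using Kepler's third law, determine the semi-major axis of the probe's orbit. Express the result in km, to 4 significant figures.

a₂ ≈ 7441 km

Kepler's third law: a³ ∝ T², so a₂ = a₁ (T₂/T₁)^(2/3).
T₂/T₁ = 13.68, (T₂/T₁)^(2/3) = 5.719.
a₂ = 1301 × 5.719 = 7441 km.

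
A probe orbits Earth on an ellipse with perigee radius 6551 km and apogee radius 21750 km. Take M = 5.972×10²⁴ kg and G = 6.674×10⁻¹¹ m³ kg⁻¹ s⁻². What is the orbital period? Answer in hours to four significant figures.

T ≈ 4.654 hours

μ = GM = 6.674×10⁻¹¹ × 5.972×10²⁴ = 3.986×10¹⁴ m³/s².
Semi-major axis a = (r_p + r_a)/2 = (6551.0 + 21750)/2 = 14150 km = 1.415×10⁷ m.
By Kepler's third law T = 2π√(a³/μ) = 2π × 2.666×10³ = 1.675×10⁴ s.
= 4.654 hours.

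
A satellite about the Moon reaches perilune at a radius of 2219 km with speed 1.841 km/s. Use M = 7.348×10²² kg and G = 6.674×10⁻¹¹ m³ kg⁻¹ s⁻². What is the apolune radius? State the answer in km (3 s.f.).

μ = GM = 6.674×10⁻¹¹ × 7.348×10²² = 4.904×10¹² m³/s².
r_p = 2.219×10⁶ m.
Specific energy ε = v²/2 − μ/r = -5.154×10⁵ J/kg, so a = −μ/(2ε) = 4.758×10⁶ m.
The apsides satisfy r_p + r_a = 2a, so the apolune radius is 2a − r_p = 7.296×10⁶ m = 7296.3 km.

apolune radius ≈ 7300 km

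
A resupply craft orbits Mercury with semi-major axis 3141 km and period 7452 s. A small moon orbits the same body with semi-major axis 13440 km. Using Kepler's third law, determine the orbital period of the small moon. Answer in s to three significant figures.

T₂ ≈ 66000 s

Kepler's third law: T² ∝ a³, so T₂ = T₁ (a₂/a₁)^(3/2).
a₂/a₁ = 4.279, (a₂/a₁)^(3/2) = 8.851.
T₂ = 7452 × 8.851 = 65960 s.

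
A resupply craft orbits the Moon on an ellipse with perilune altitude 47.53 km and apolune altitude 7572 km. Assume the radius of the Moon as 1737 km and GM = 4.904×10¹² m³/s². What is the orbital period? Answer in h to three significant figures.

T ≈ 10.3 h

r_p = 1737 + 47.53 = 1784.5 km = 1.7845×10⁶ m.
r_a = 1737 + 7572 = 9309.0 km = 9.3090×10⁶ m.
Semi-major axis a = (r_p + r_a)/2 = (1784.5 + 9309.0)/2 = 5546.8 km = 5.547×10⁶ m.
By Kepler's third law T = 2π√(a³/μ) = 2π × 5.899×10³ = 3.707×10⁴ s.
= 10.30 h.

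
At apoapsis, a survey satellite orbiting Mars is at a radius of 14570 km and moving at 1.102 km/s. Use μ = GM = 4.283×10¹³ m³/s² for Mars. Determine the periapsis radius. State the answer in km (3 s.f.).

periapsis radius ≈ 3790 km

r_a = 1.457×10⁷ m.
Specific energy ε = v²/2 − μ/r = -2.332×10⁶ J/kg, so a = −μ/(2ε) = 9.182×10⁶ m.
The apsides satisfy r_p + r_a = 2a, so the periapsis radius is 2a − r_a = 3.793×10⁶ m = 3793.1 km.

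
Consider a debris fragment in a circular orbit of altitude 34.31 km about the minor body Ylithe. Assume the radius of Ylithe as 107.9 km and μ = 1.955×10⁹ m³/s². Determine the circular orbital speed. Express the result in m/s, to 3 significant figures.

v ≈ 117 m/s

r = 107.9 + 34.31 = 142.21 km = 1.4221×10⁵ m.
For a circular orbit v = √(μ/r) = √(1.955×10⁹ / 1.422×10⁵) = √(1.375×10⁴) = 117.2 m/s.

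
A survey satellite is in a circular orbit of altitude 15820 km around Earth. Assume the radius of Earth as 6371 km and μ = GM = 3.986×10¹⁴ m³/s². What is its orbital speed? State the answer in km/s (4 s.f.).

v ≈ 4.238 km/s

r = 6371 + 15820 = 22191 km = 2.2191×10⁷ m.
For a circular orbit v = √(μ/r) = √(3.986×10¹⁴ / 2.219×10⁷) = √(1.796×10⁷) = 4238 m/s.
That is 4.238 km/s.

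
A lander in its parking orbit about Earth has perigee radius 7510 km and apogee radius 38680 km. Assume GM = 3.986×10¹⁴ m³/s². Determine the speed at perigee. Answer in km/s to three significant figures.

Semi-major axis a = (r_p + r_a)/2 = 23095 km = 2.310×10⁷ m.
Vis-viva: v² = μ(2/r − 1/a) = 3.986×10¹⁴ × (2.663×10⁻⁷ − 4.330×10⁻⁸) = 8.889×10⁷ m²/s².
v = 9428 m/s = 9.428 km/s.

v ≈ 9.43 km/s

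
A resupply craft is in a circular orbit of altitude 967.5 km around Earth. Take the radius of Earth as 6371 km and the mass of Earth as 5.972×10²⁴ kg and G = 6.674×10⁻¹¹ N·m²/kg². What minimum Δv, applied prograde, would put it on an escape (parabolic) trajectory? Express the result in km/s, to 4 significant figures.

μ = GM = 6.674×10⁻¹¹ × 5.972×10²⁴ = 3.986×10¹⁴ m³/s².
r = 6371 + 967.5 = 7338.5 km = 7.3385×10⁶ m.
Circular speed v_c = √(μ/r) = 7370 m/s.
Escape speed v_esc = √(2μ/r) = √2 × v_c = 10420 m/s.
Δv = v_esc − v_c = 3053 m/s = 3.053 km/s.

Δv ≈ 3.053 km/s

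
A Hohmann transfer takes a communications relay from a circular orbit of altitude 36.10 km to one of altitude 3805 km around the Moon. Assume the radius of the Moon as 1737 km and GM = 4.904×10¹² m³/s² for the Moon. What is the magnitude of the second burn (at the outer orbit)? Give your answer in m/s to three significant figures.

r₁ = 1737 + 36.10 = 1773.1 km = 1.7731×10⁶ m.
r₂ = 1737 + 3805 = 5542.0 km = 5.5420×10⁶ m.
Transfer ellipse a_t = (r₁ + r₂)/2 = 3.658×10⁶ m.
At r₁: circular v_c1 = √(μ/r₁) = 1663 m/s; transfer-perilune v_p = √[μ(2/r₁ − 1/a_t)] = 2047 m/s.
At r₂: circular v_c2 = √(μ/r₂) = 940.7 m/s; transfer-apolune v_a = √[μ(2/r₂ − 1/a_t)] = 655.0 m/s.
Δv₂ = v_c2 − v_a = 285.7 m/s.

Δv ≈ 286 m/s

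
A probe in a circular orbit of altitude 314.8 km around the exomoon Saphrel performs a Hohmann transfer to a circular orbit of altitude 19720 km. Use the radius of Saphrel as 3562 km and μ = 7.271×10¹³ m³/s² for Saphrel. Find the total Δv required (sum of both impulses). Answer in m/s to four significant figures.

Δv_total ≈ 2163 m/s

r₁ = 3562 + 314.8 = 3876.8 km = 3.8768×10⁶ m.
r₂ = 3562 + 19720 = 23282 km = 2.3282×10⁷ m.
Transfer ellipse a_t = (r₁ + r₂)/2 = 1.358×10⁷ m.
At r₁: circular v_c1 = √(μ/r₁) = 4331 m/s; transfer-periapsis v_p = √[μ(2/r₁ − 1/a_t)] = 5671 m/s.
Δv₁ = v_p − v_c1 = 1340 m/s.
At r₂: circular v_c2 = √(μ/r₂) = 1767 m/s; transfer-apoapsis v_a = √[μ(2/r₂ − 1/a_t)] = 944.2 m/s.
Δv₂ = v_c2 − v_a = 823.0 m/s.
Total Δv = Δv₁ + Δv₂ = 2163 m/s.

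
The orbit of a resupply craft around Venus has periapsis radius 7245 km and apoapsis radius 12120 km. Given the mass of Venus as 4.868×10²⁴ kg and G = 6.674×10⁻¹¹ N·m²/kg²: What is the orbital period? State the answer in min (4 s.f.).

μ = GM = 6.674×10⁻¹¹ × 4.868×10²⁴ = 3.249×10¹⁴ m³/s².
Semi-major axis a = (r_p + r_a)/2 = (7245.0 + 12120)/2 = 9682.5 km = 9.682×10⁶ m.
By Kepler's third law T = 2π√(a³/μ) = 2π × 1.672×10³ = 1.050×10⁴ s.
= 175.0 min.

T ≈ 175.0 min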